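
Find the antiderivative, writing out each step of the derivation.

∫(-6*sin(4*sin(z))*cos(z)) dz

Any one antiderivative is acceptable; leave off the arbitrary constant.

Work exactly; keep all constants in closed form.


Step 1. Substitute u = sin(z), turning ∫(-6*sin(4*sin(z))*cos(z)) dz into ∫(-6*sin(4*u)) du: now ∫(-6*sin(4*u)) du.
Step 2. Evaluate the standard form: now 3*cos(4*u)/2.
Step 3. Substitute back u = sin(z): now 3*cos(4*sin(z))/2.
Answer: 3*cos(4*sin(z))/2.


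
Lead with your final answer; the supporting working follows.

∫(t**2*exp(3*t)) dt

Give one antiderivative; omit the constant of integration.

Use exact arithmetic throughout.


The answer is t**2*exp(3*t)/3 - 2*t*exp(3*t)/9 + 2*exp(3*t)/27.
Step 1. Integrate ∫(t**2*exp(3*t)) dt by parts with u = t**2, dv = (exp(3*t)) dt, so v = exp(3*t)/3: now t**2*exp(3*t)/3 + ∫(-2*t*exp(3*t)/3) dt.
Step 2. Integrate ∫(-2*t*exp(3*t)/3) dt by parts with u = t, dv = (-2*exp(3*t)/3) dt, so v = -2*exp(3*t)/9: now t**2*exp(3*t)/3 - 2*t*exp(3*t)/9 + ∫(2*exp(3*t)/9) dt.
Step 3. Evaluate the standard form: now t**2*exp(3*t)/3 - 2*t*exp(3*t)/9 + 2*exp(3*t)/27.
Answer: t**2*exp(3*t)/3 - 2*t*exp(3*t)/9 + 2*exp(3*t)/27.


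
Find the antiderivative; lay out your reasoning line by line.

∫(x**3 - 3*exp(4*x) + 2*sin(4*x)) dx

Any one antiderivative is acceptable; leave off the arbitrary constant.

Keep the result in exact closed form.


Step 1. Rewrite: now ∫(x**3) dx + ∫(-3*exp(4*x)) dx + ∫(2*sin(4*x)) dx.
Step 2. Evaluate the standard form: now x**4/4 + ∫(-3*exp(4*x)) dx + ∫(2*sin(4*x)) dx.
Step 3. Evaluate the standard form: now x**4/4 - 3*exp(4*x)/4 + ∫(2*sin(4*x)) dx.
Step 4. Evaluate the standard form: now x**4/4 - 3*exp(4*x)/4 - cos(4*x)/2.
Answer: x**4/4 - 3*exp(4*x)/4 - cos(4*x)/2.


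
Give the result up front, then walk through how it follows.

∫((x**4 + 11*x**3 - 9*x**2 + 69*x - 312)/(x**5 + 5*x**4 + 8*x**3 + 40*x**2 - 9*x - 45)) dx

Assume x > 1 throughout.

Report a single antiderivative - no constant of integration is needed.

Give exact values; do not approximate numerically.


The answer is -2*log(x - 1) + 5*log(x + 1) - 2*log(x + 5) + atan(x/3).
Step 1. Decompose ∫((x**4 + 11*x**3 - 9*x**2 + 69*x - 312)/(x**5 + 5*x**4 + 8*x**3 + 40*x**2 - 9*x - 45)) dx by partial fractions, (x**4 + 11*x**3 - 9*x**2 + 69*x - 312)/(x**5 + 5*x**4 + 8*x**3 + 40*x**2 - 9*x - 45) = 3/(x**2 + 9) - 2/(x + 5) + 5/(x + 1) - 2/(x - 1): now ∫(-2/(x - 1)) dx + ∫(5/(x + 1)) dx + ∫(-2/(x + 5)) dx + ∫(3/(x**2 + 9)) dx.
Step 2. Evaluate the standard form [assuming x > 1]: now -2*log(x - 1) + ∫(5/(x + 1)) dx + ∫(-2/(x + 5)) dx + ∫(3/(x**2 + 9)) dx.
Step 3. Evaluate the standard form [assuming x > -1]: now -2*log(x - 1) + 5*log(x + 1) + ∫(-2/(x + 5)) dx + ∫(3/(x**2 + 9)) dx.
Step 4. Evaluate the standard form [assuming x > -5]: now -2*log(x - 1) + 5*log(x + 1) - 2*log(x + 5) + ∫(3/(x**2 + 9)) dx.
Step 5. Evaluate the standard form: now -2*log(x - 1) + 5*log(x + 1) - 2*log(x + 5) + atan(x/3).
Answer: -2*log(x - 1) + 5*log(x + 1) - 2*log(x + 5) + atan(x/3).


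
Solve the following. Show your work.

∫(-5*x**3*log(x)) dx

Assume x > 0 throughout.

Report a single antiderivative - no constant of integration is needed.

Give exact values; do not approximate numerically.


Step 1. Integrate ∫(-5*x**3*log(x)) dx by parts with u = log(x), dv = (-5*x**3) dx, so v = -5*x**4/4 [assuming x > 0]: now -5*x**4*log(x)/4 + ∫(5*x**3/4) dx.
Step 2. Evaluate the standard form: now -5*x**4*log(x)/4 + 5*x**4/16.
Answer: -5*x**4*log(x)/4 + 5*x**4/16.


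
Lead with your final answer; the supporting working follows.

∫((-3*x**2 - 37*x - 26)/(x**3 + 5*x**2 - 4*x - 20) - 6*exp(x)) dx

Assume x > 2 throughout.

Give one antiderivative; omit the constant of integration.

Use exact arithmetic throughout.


The answer is -6*exp(x) - 4*log(x - 2) - 3*log(x + 2) + 4*log(x + 5).
Step 1. Rewrite: now ∫((-3*x**2 - 37*x - 26)/(x**3 + 5*x**2 - 4*x - 20)) dx + ∫(-6*exp(x)) dx.
Step 2. Decompose ∫((-3*x**2 - 37*x - 26)/(x**3 + 5*x**2 - 4*x - 20)) dx by partial fractions, (-3*x**2 - 37*x - 26)/(x**3 + 5*x**2 - 4*x - 20) = 4/(x + 5) - 3/(x + 2) - 4/(x - 2): now ∫(-4/(x - 2)) dx + ∫(-3/(x + 2)) dx + ∫(4/(x + 5)) dx + ∫(-6*exp(x)) dx.
Step 3. Evaluate the standard form [assuming x > -2]: now -3*log(x + 2) + ∫(-4/(x - 2)) dx + ∫(4/(x + 5)) dx + ∫(-6*exp(x)) dx.
Step 4. Evaluate the standard form [assuming x > 2]: now -4*log(x - 2) - 3*log(x + 2) + ∫(4/(x + 5)) dx + ∫(-6*exp(x)) dx.
Step 5. Evaluate the standard form [assuming x > -5]: now -4*log(x - 2) - 3*log(x + 2) + 4*log(x + 5) + ∫(-6*exp(x)) dx.
Step 6. Evaluate the standard form: now -6*exp(x) - 4*log(x - 2) - 3*log(x + 2) + 4*log(x + 5).
Answer: -6*exp(x) - 4*log(x - 2) - 3*log(x + 2) + 4*log(x + 5).


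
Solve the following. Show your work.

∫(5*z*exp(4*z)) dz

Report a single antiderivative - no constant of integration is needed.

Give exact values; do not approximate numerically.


Step 1. Integrate ∫(5*z*exp(4*z)) dz by parts with u = z, dv = (5*exp(4*z)) dz, so v = 5*exp(4*z)/4: now 5*z*exp(4*z)/4 + ∫(-5*exp(4*z)/4) dz.
Step 2. Evaluate the standard form: now 5*z*exp(4*z)/4 - 5*exp(4*z)/16.
Answer: 5*z*exp(4*z)/4 - 5*exp(4*z)/16.


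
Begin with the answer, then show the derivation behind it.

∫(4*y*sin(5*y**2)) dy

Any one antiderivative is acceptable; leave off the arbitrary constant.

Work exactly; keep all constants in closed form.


The answer is -2*cos(5*y**2)/5.
Step 1. Substitute u = y**2, turning ∫(4*y*sin(5*y**2)) dy into ∫(2*sin(5*u)) du: now ∫(2*sin(5*u)) du.
Step 2. Evaluate the standard form: now -2*cos(5*u)/5.
Step 3. Substitute back u = y**2: now -2*cos(5*y**2)/5.
Answer: -2*cos(5*y**2)/5.


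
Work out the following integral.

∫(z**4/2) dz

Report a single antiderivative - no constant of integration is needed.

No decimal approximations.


Answer: z**5/10.


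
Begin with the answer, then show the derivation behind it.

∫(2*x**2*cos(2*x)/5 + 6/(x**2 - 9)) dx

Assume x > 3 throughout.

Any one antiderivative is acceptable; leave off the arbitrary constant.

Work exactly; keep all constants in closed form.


The answer is x**2*sin(2*x)/5 + x*cos(2*x)/5 + log(x - 3) - log(x + 3) - sin(2*x)/10.
Step 1. Rewrite: now ∫(2*x**2*cos(2*x)/5) dx + ∫(6/(x**2 - 9)) dx.
Step 2. Decompose ∫(6/(x**2 - 9)) dx by partial fractions, 6/(x**2 - 9) = -1/(x + 3) + 1/(x - 3): now ∫(2*x**2*cos(2*x)/5) dx + ∫(1/(x - 3)) dx + ∫(-1/(x + 3)) dx.
Step 3. Evaluate the standard form [assuming x > 3]: now log(x - 3) + ∫(2*x**2*cos(2*x)/5) dx + ∫(-1/(x + 3)) dx.
Step 4. Evaluate the standard form [assuming x > -3]: now log(x - 3) - log(x + 3) + ∫(2*x**2*cos(2*x)/5) dx.
Step 5. Integrate ∫(2*x**2*cos(2*x)/5) dx by parts with u = x**2, dv = (2*cos(2*x)/5) dx, so v = sin(2*x)/5: now x**2*sin(2*x)/5 + log(x - 3) - log(x + 3) + ∫(-2*x*sin(2*x)/5) dx.
Step 6. Integrate ∫(-2*x*sin(2*x)/5) dx by parts with u = x, dv = (-2*sin(2*x)/5) dx, so v = cos(2*x)/5: now x**2*sin(2*x)/5 + x*cos(2*x)/5 + log(x - 3) - log(x + 3) + ∫(-cos(2*x)/5) dx.
Step 7. Evaluate the standard form: now x**2*sin(2*x)/5 + x*cos(2*x)/5 + log(x - 3) - log(x + 3) - sin(2*x)/10.
Answer: x**2*sin(2*x)/5 + x*cos(2*x)/5 + log(x - 3) - log(x + 3) - sin(2*x)/10.


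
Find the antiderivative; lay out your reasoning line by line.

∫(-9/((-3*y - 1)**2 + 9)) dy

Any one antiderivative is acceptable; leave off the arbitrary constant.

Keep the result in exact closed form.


Step 1. Substitute u = -3*y - 1, turning ∫(-9/((-3*y - 1)**2 + 9)) dy into ∫(3/(u**2 + 9)) du: now ∫(3/(u**2 + 9)) du.
Step 2. Evaluate the standard form: now atan(u/3).
Step 3. Substitute back u = -3*y - 1: now -atan(y + 1/3).
Answer: -atan(y + 1/3).


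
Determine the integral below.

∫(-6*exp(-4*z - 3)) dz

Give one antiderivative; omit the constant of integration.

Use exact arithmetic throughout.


Answer: 3*exp(-4*z - 3)/2.


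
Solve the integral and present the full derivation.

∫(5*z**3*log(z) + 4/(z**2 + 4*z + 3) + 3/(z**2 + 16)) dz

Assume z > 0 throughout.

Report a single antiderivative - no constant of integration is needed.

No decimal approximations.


Step 1. Rewrite: now ∫(5*z**3*log(z)) dz + ∫(3/(z**2 + 16)) dz + ∫(4/(z**2 + 4*z + 3)) dz.
Step 2. Decompose ∫(4/(z**2 + 4*z + 3)) dz by partial fractions, 4/(z**2 + 4*z + 3) = -2/(z + 3) + 2/(z + 1): now ∫(5*z**3*log(z)) dz + ∫(2/(z + 1)) dz + ∫(-2/(z + 3)) dz + ∫(3/(z**2 + 16)) dz.
Step 3. Evaluate the standard form [assuming z > -1]: now 2*log(z + 1) + ∫(5*z**3*log(z)) dz + ∫(-2/(z + 3)) dz + ∫(3/(z**2 + 16)) dz.
Step 4. Evaluate the standard form [assuming z > -3]: now 2*log(z + 1) - 2*log(z + 3) + ∫(5*z**3*log(z)) dz + ∫(3/(z**2 + 16)) dz.
Step 5. Evaluate the standard form: now 2*log(z + 1) - 2*log(z + 3) + 3*atan(z/4)/4 + ∫(5*z**3*log(z)) dz.
Step 6. Integrate ∫(5*z**3*log(z)) dz by parts with u = log(z), dv = (5*z**3) dz, so v = 5*z**4/4 [assuming z > 0]: now 5*z**4*log(z)/4 + 2*log(z + 1) - 2*log(z + 3) + 3*atan(z/4)/4 + ∫(-5*z**3/4) dz.
Step 7. Evaluate the standard form: now 5*z**4*log(z)/4 - 5*z**4/16 + 2*log(z + 1) - 2*log(z + 3) + 3*atan(z/4)/4.
Answer: 5*z**4*log(z)/4 - 5*z**4/16 + 2*log(z + 1) - 2*log(z + 3) + 3*atan(z/4)/4.


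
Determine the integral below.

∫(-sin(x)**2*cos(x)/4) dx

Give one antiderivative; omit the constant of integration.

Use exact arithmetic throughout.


Answer: -sin(x)**3/12.


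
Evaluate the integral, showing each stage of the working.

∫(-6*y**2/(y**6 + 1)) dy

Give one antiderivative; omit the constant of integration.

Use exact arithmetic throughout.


Step 1. Substitute u = y**3, turning ∫(-6*y**2/(y**6 + 1)) dy into ∫(-2/(u**2 + 1)) du: now ∫(-2/(u**2 + 1)) du.
Step 2. Evaluate the standard form: now -2*atan(u).
Step 3. Substitute back u = y**3: now -2*atan(y**3).
Answer: -2*atan(y**3).


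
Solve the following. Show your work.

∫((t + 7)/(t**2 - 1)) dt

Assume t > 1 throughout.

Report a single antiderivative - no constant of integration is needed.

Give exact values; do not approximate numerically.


Step 1. Decompose ∫((t + 7)/(t**2 - 1)) dt by partial fractions, (t + 7)/(t**2 - 1) = -3/(t + 1) + 4/(t - 1): now ∫(4/(t - 1)) dt + ∫(-3/(t + 1)) dt.
Step 2. Evaluate the standard form [assuming t > 1]: now 4*log(t - 1) + ∫(-3/(t + 1)) dt.
Step 3. Evaluate the standard form [assuming t > -1]: now 4*log(t - 1) - 3*log(t + 1).
Answer: 4*log(t - 1) - 3*log(t + 1).


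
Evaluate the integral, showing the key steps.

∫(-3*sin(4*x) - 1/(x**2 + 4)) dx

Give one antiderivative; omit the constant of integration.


Step 1. Rewrite: now ∫(-1/(x**2 + 4)) dx + ∫(-3*sin(4*x)) dx.
Step 2. Evaluate the standard form: now -atan(x/2)/2 + ∫(-3*sin(4*x)) dx.
Step 3. Evaluate the standard form: now 3*cos(4*x)/4 - atan(x/2)/2.
Answer: 3*cos(4*x)/4 - atan(x/2)/2.


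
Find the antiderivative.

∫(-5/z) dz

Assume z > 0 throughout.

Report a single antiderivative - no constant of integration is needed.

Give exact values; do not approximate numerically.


Answer: -5*log(z).


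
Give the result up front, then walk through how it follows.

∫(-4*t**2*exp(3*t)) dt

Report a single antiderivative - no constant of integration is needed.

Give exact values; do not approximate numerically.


The answer is -4*t**2*exp(3*t)/3 + 8*t*exp(3*t)/9 - 8*exp(3*t)/27.
Step 1. Integrate ∫(-4*t**2*exp(3*t)) dt by parts with u = t**2, dv = (-4*exp(3*t)) dt, so v = -4*exp(3*t)/3: now -4*t**2*exp(3*t)/3 + ∫(8*t*exp(3*t)/3) dt.
Step 2. Integrate ∫(8*t*exp(3*t)/3) dt by parts with u = t, dv = (8*exp(3*t)/3) dt, so v = 8*exp(3*t)/9: now -4*t**2*exp(3*t)/3 + 8*t*exp(3*t)/9 + ∫(-8*exp(3*t)/9) dt.
Step 3. Evaluate the standard form: now -4*t**2*exp(3*t)/3 + 8*t*exp(3*t)/9 - 8*exp(3*t)/27.
Answer: -4*t**2*exp(3*t)/3 + 8*t*exp(3*t)/9 - 8*exp(3*t)/27.


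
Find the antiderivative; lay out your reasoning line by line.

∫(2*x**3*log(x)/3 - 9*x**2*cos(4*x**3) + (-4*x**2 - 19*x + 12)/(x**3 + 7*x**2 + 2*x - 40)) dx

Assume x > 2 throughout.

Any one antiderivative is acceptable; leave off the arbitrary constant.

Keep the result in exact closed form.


Step 1. Rewrite: now ∫(-9*x**2*cos(4*x**3)) dx + ∫(2*x**3*log(x)/3) dx + ∫((-4*x**2 - 19*x + 12)/(x**3 + 7*x**2 + 2*x - 40)) dx.
Step 2. Substitute u = x**3, turning ∫(-9*x**2*cos(4*x**3)) dx into ∫(-3*cos(4*u)) du: now ∫(2*x**3*log(x)/3) dx + ∫((-4*x**2 - 19*x + 12)/(x**3 + 7*x**2 + 2*x - 40)) dx + ∫(-3*cos(4*u)) du.
Step 3. Evaluate the standard form: now -3*sin(4*u)/4 + ∫(2*x**3*log(x)/3) dx + ∫((-4*x**2 - 19*x + 12)/(x**3 + 7*x**2 + 2*x - 40)) dx.
Step 4. Substitute back u = x**3: now -3*sin(4*x**3)/4 + ∫(2*x**3*log(x)/3) dx + ∫((-4*x**2 - 19*x + 12)/(x**3 + 7*x**2 + 2*x - 40)) dx.
Step 5. Integrate ∫(2*x**3*log(x)/3) dx by parts with u = log(x), dv = (2*x**3/3) dx, so v = x**4/6 [assuming x > 0]: now x**4*log(x)/6 - 3*sin(4*x**3)/4 + ∫(-x**3/6) dx + ∫((-4*x**2 - 19*x + 12)/(x**3 + 7*x**2 + 2*x - 40)) dx.
Step 6. Evaluate the standard form: now x**4*log(x)/6 - x**4/24 - 3*sin(4*x**3)/4 + ∫((-4*x**2 - 19*x + 12)/(x**3 + 7*x**2 + 2*x - 40)) dx.
Step 7. Decompose ∫((-4*x**2 - 19*x + 12)/(x**3 + 7*x**2 + 2*x - 40)) dx by partial fractions, (-4*x**2 - 19*x + 12)/(x**3 + 7*x**2 + 2*x - 40) = 1/(x + 5) - 4/(x + 4) - 1/(x - 2): now x**4*log(x)/6 - x**4/24 - 3*sin(4*x**3)/4 + ∫(-1/(x - 2)) dx + ∫(-4/(x + 4)) dx + ∫(1/(x + 5)) dx.
Step 8. Evaluate the standard form [assuming x > -4]: now x**4*log(x)/6 - x**4/24 - 4*log(x + 4) - 3*sin(4*x**3)/4 + ∫(-1/(x - 2)) dx + ∫(1/(x + 5)) dx.
Step 9. Evaluate the standard form [assuming x > 2]: now x**4*log(x)/6 - x**4/24 - log(x - 2) - 4*log(x + 4) - 3*sin(4*x**3)/4 + ∫(1/(x + 5)) dx.
Step 10. Evaluate the standard form [assuming x > -5]: now x**4*log(x)/6 - x**4/24 - log(x - 2) - 4*log(x + 4) + log(x + 5) - 3*sin(4*x**3)/4.
Answer: x**4*log(x)/6 - x**4/24 - log(x - 2) - 4*log(x + 4) + log(x + 5) - 3*sin(4*x**3)/4.


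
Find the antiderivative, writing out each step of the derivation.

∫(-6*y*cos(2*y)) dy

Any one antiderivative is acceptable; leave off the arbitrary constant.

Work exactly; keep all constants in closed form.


Step 1. Integrate ∫(-6*y*cos(2*y)) dy by parts with u = y, dv = (-6*cos(2*y)) dy, so v = -3*sin(2*y): now -3*y*sin(2*y) + ∫(3*sin(2*y)) dy.
Step 2. Evaluate the standard form: now -3*y*sin(2*y) - 3*cos(2*y)/2.
Answer: -3*y*sin(2*y) - 3*cos(2*y)/2.


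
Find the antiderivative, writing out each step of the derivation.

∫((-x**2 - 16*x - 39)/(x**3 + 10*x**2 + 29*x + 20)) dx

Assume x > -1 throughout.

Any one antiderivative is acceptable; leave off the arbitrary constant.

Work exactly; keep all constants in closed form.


Step 1. Decompose ∫((-x**2 - 16*x - 39)/(x**3 + 10*x**2 + 29*x + 20)) dx by partial fractions, (-x**2 - 16*x - 39)/(x**3 + 10*x**2 + 29*x + 20) = 4/(x + 5) - 3/(x + 4) - 2/(x + 1): now ∫(-2/(x + 1)) dx + ∫(-3/(x + 4)) dx + ∫(4/(x + 5)) dx.
Step 2. Evaluate the standard form [assuming x > -4]: now -3*log(x + 4) + ∫(-2/(x + 1)) dx + ∫(4/(x + 5)) dx.
Step 3. Evaluate the standard form [assuming x > -1]: now -2*log(x + 1) - 3*log(x + 4) + ∫(4/(x + 5)) dx.
Step 4. Evaluate the standard form [assuming x > -5]: now -2*log(x + 1) - 3*log(x + 4) + 4*log(x + 5).
Answer: -2*log(x + 1) - 3*log(x + 4) + 4*log(x + 5).


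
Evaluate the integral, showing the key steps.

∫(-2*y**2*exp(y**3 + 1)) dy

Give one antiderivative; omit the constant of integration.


Step 1. Substitute u = y**3 + 1, turning ∫(-2*y**2*exp(y**3 + 1)) dy into ∫(-2*exp(u)/3) du: now ∫(-2*exp(u)/3) du.
Step 2. Evaluate the standard form: now -2*exp(u)/3.
Step 3. Substitute back u = y**3 + 1: now -2*exp(y**3 + 1)/3.
Answer: -2*exp(y**3 + 1)/3.


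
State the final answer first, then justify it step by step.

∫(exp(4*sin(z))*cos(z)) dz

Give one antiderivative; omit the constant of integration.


The answer is exp(4*sin(z))/4.
Step 1. Substitute u = sin(z), turning ∫(exp(4*sin(z))*cos(z)) dz into ∫(exp(4*u)) du: now ∫(exp(4*u)) du.
Step 2. Evaluate the standard form: now exp(4*u)/4.
Step 3. Substitute back u = sin(z): now exp(4*sin(z))/4.
Answer: exp(4*sin(z))/4.


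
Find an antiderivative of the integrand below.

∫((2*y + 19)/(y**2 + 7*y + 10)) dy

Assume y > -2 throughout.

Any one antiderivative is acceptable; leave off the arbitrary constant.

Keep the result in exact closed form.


Answer: 5*log(y + 2) - 3*log(y + 5).


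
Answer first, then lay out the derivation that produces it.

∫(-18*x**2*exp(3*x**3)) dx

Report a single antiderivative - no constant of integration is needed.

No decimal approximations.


The answer is -2*exp(3*x**3).
Step 1. Substitute u = x**3, turning ∫(-18*x**2*exp(3*x**3)) dx into ∫(-6*exp(3*u)) du: now ∫(-6*exp(3*u)) du.
Step 2. Evaluate the standard form: now -2*exp(3*u).
Step 3. Substitute back u = x**3: now -2*exp(3*x**3).
Answer: -2*exp(3*x**3).


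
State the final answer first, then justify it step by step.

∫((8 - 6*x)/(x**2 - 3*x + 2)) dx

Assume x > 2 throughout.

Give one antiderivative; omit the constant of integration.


The answer is -4*log(x - 2) - 2*log(x - 1).
Step 1. Decompose ∫((8 - 6*x)/(x**2 - 3*x + 2)) dx by partial fractions, (8 - 6*x)/(x**2 - 3*x + 2) = -2/(x - 1) - 4/(x - 2): now ∫(-4/(x - 2)) dx + ∫(-2/(x - 1)) dx.
Step 2. Evaluate the standard form [assuming x > 1]: now -2*log(x - 1) + ∫(-4/(x - 2)) dx.
Step 3. Evaluate the standard form [assuming x > 2]: now -4*log(x - 2) - 2*log(x - 1).
Answer: -4*log(x - 2) - 2*log(x - 1).


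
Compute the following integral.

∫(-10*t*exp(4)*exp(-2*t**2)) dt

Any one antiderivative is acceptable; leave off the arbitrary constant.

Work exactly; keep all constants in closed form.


Answer: 5*exp(4 - 2*t**2)/2.


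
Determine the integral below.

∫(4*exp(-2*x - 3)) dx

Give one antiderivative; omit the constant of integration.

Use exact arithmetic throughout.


Answer: -2*exp(-2*x - 3).


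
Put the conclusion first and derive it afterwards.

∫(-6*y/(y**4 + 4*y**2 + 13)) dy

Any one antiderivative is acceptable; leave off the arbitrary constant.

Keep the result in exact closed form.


The answer is -atan(y**2/3 + 2/3).
Step 1. Substitute u = y**2 + 2, turning ∫(-6*y/(y**4 + 4*y**2 + 13)) dy into ∫(-3/(u**2 + 9)) du: now ∫(-3/(u**2 + 9)) du.
Step 2. Evaluate the standard form: now -atan(u/3).
Step 3. Substitute back u = y**2 + 2: now -atan(y**2/3 + 2/3).
Answer: -atan(y**2/3 + 2/3).


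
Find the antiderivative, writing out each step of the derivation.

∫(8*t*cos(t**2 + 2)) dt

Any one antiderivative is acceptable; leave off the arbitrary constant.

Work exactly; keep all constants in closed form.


Step 1. Substitute u = t**2 + 2, turning ∫(8*t*cos(t**2 + 2)) dt into ∫(4*cos(u)) du: now ∫(4*cos(u)) du.
Step 2. Evaluate the standard form: now 4*sin(u).
Step 3. Substitute back u = t**2 + 2: now 4*sin(t**2 + 2).
Answer: 4*sin(t**2 + 2).


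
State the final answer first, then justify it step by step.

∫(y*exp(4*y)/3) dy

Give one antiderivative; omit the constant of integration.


The answer is y*exp(4*y)/12 - exp(4*y)/48.
Step 1. Integrate ∫(y*exp(4*y)/3) dy by parts with u = y, dv = (exp(4*y)/3) dy, so v = exp(4*y)/12: now y*exp(4*y)/12 + ∫(-exp(4*y)/12) dy.
Step 2. Evaluate the standard form: now y*exp(4*y)/12 - exp(4*y)/48.
Answer: y*exp(4*y)/12 - exp(4*y)/48.


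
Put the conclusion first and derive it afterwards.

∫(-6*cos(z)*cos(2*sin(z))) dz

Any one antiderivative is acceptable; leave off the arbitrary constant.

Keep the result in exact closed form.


The answer is -3*sin(2*sin(z)).
Step 1. Substitute u = sin(z), turning ∫(-6*cos(z)*cos(2*sin(z))) dz into ∫(-6*cos(2*u)) du: now ∫(-6*cos(2*u)) du.
Step 2. Evaluate the standard form: now -3*sin(2*u).
Step 3. Substitute back u = sin(z): now -3*sin(2*sin(z)).
Answer: -3*sin(2*sin(z)).


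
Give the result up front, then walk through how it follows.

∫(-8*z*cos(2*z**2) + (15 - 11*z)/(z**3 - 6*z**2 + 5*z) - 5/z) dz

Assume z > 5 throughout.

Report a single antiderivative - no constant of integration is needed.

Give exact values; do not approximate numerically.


The answer is -2*log(z) - 2*log(z - 5) - log(z - 1) - 2*sin(2*z**2).
Step 1. Rewrite: now ∫(-5/z) dz + ∫(-8*z*cos(2*z**2)) dz + ∫((15 - 11*z)/(z**3 - 6*z**2 + 5*z)) dz.
Step 2. Substitute u = z**2, turning ∫(-8*z*cos(2*z**2)) dz into ∫(-4*cos(2*u)) du: now ∫(-5/z) dz + ∫((15 - 11*z)/(z**3 - 6*z**2 + 5*z)) dz + ∫(-4*cos(2*u)) du.
Step 3. Evaluate the standard form: now -2*sin(2*u) + ∫(-5/z) dz + ∫((15 - 11*z)/(z**3 - 6*z**2 + 5*z)) dz.
Step 4. Substitute back u = z**2: now -2*sin(2*z**2) + ∫(-5/z) dz + ∫((15 - 11*z)/(z**3 - 6*z**2 + 5*z)) dz.
Step 5. Decompose ∫((15 - 11*z)/(z**3 - 6*z**2 + 5*z)) dz by partial fractions, (15 - 11*z)/(z**3 - 6*z**2 + 5*z) = -1/(z - 1) - 2/(z - 5) + 3/z: now -2*sin(2*z**2) + ∫(-5/z) dz + ∫(3/z) dz + ∫(-2/(z - 5)) dz + ∫(-1/(z - 1)) dz.
Step 6. Evaluate the standard form [assuming z > 1]: now -log(z - 1) - 2*sin(2*z**2) + ∫(-5/z) dz + ∫(3/z) dz + ∫(-2/(z - 5)) dz.
Step 7. Evaluate the standard form [assuming z > 0]: now 3*log(z) - log(z - 1) - 2*sin(2*z**2) + ∫(-5/z) dz + ∫(-2/(z - 5)) dz.
Step 8. Evaluate the standard form [assuming z > 5]: now 3*log(z) - 2*log(z - 5) - log(z - 1) - 2*sin(2*z**2) + ∫(-5/z) dz.
Step 9. Evaluate the standard form [assuming z > 0]: now -2*log(z) - 2*log(z - 5) - log(z - 1) - 2*sin(2*z**2).
Answer: -2*log(z) - 2*log(z - 5) - log(z - 1) - 2*sin(2*z**2).


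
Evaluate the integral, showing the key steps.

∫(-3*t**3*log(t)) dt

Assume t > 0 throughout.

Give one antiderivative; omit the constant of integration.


Step 1. Integrate ∫(-3*t**3*log(t)) dt by parts with u = log(t), dv = (-3*t**3) dt, so v = -3*t**4/4 [assuming t > 0]: now -3*t**4*log(t)/4 + ∫(3*t**3/4) dt.
Step 2. Evaluate the standard form: now -3*t**4*log(t)/4 + 3*t**4/16.
Answer: -3*t**4*log(t)/4 + 3*t**4/16.


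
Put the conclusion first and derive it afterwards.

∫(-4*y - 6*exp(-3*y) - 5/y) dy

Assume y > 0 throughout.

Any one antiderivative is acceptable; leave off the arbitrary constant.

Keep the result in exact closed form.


The answer is -2*y**2 - 5*log(y) + 2*exp(-3*y).
Step 1. Rewrite: now ∫(-5/y) dy + ∫(-4*y) dy + ∫(-6*exp(-3*y)) dy.
Step 2. Evaluate the standard form: now ∫(-5/y) dy + ∫(-4*y) dy + 2*exp(-3*y).
Step 3. Evaluate the standard form [assuming y > 0]: now -5*log(y) + ∫(-4*y) dy + 2*exp(-3*y).
Step 4. Evaluate the standard form: now -2*y**2 - 5*log(y) + 2*exp(-3*y).
Answer: -2*y**2 - 5*log(y) + 2*exp(-3*y).


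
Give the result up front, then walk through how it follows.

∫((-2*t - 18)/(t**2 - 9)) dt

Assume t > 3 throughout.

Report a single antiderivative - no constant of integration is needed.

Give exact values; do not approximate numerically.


The answer is -4*log(t - 3) + 2*log(t + 3).
Step 1. Decompose ∫((-2*t - 18)/(t**2 - 9)) dt by partial fractions, (-2*t - 18)/(t**2 - 9) = 2/(t + 3) - 4/(t - 3): now ∫(-4/(t - 3)) dt + ∫(2/(t + 3)) dt.
Step 2. Evaluate the standard form [assuming t > -3]: now 2*log(t + 3) + ∫(-4/(t - 3)) dt.
Step 3. Evaluate the standard form [assuming t > 3]: now -4*log(t - 3) + 2*log(t + 3).
Answer: -4*log(t - 3) + 2*log(t + 3).


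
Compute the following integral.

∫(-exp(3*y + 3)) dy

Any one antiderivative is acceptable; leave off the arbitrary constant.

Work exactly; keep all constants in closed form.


Answer: -exp(3*y + 3)/3.


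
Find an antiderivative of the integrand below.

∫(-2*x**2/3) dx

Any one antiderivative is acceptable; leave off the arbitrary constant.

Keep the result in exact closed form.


Answer: -2*x**3/9.


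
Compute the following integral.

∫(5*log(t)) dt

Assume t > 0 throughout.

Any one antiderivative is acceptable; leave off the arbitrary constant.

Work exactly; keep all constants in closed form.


Answer: 5*t*log(t) - 5*t.


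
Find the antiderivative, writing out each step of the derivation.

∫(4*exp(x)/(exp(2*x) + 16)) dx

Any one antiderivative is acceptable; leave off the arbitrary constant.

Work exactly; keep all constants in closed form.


Step 1. Substitute u = exp(x), turning ∫(4*exp(x)/(exp(2*x) + 16)) dx into ∫(4/(u**2 + 16)) du: now ∫(4/(u**2 + 16)) du.
Step 2. Evaluate the standard form: now atan(u/4).
Step 3. Substitute back u = exp(x): now atan(exp(x)/4).
Answer: atan(exp(x)/4).


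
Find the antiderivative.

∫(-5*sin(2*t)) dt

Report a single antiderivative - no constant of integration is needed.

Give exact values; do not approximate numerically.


Answer: 5*cos(2*t)/2.


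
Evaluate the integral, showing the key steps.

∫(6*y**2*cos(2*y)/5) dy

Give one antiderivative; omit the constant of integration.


Step 1. Integrate ∫(6*y**2*cos(2*y)/5) dy by parts with u = y**2, dv = (6*cos(2*y)/5) dy, so v = 3*sin(2*y)/5: now 3*y**2*sin(2*y)/5 + ∫(-6*y*sin(2*y)/5) dy.
Step 2. Integrate ∫(-6*y*sin(2*y)/5) dy by parts with u = y, dv = (-6*sin(2*y)/5) dy, so v = 3*cos(2*y)/5: now 3*y**2*sin(2*y)/5 + 3*y*cos(2*y)/5 + ∫(-3*cos(2*y)/5) dy.
Step 3. Evaluate the standard form: now 3*y**2*sin(2*y)/5 + 3*y*cos(2*y)/5 - 3*sin(2*y)/10.
Answer: 3*y**2*sin(2*y)/5 + 3*y*cos(2*y)/5 - 3*sin(2*y)/10.


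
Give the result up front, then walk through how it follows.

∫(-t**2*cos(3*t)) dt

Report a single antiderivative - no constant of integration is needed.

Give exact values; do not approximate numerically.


The answer is -t**2*sin(3*t)/3 - 2*t*cos(3*t)/9 + 2*sin(3*t)/27.
Step 1. Integrate ∫(-t**2*cos(3*t)) dt by parts with u = t**2, dv = (-cos(3*t)) dt, so v = -sin(3*t)/3: now -t**2*sin(3*t)/3 + ∫(2*t*sin(3*t)/3) dt.
Step 2. Integrate ∫(2*t*sin(3*t)/3) dt by parts with u = t, dv = (2*sin(3*t)/3) dt, so v = -2*cos(3*t)/9: now -t**2*sin(3*t)/3 - 2*t*cos(3*t)/9 + ∫(2*cos(3*t)/9) dt.
Step 3. Evaluate the standard form: now -t**2*sin(3*t)/3 - 2*t*cos(3*t)/9 + 2*sin(3*t)/27.
Answer: -t**2*sin(3*t)/3 - 2*t*cos(3*t)/9 + 2*sin(3*t)/27.


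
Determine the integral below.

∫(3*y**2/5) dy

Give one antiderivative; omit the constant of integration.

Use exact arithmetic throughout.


Answer: y**3/5.


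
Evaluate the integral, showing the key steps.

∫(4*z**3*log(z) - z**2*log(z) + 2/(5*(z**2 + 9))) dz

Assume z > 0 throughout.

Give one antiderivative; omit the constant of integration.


Step 1. Rewrite: now ∫(-z**2*log(z)) dz + ∫(4*z**3*log(z)) dz + ∫(2/(5*(z**2 + 9))) dz.
Step 2. Integrate ∫(4*z**3*log(z)) dz by parts with u = log(z), dv = (4*z**3) dz, so v = z**4 [assuming z > 0]: now z**4*log(z) + ∫(-z**3) dz + ∫(-z**2*log(z)) dz + ∫(2/(5*(z**2 + 9))) dz.
Step 3. Evaluate the standard form: now z**4*log(z) - z**4/4 + ∫(-z**2*log(z)) dz + ∫(2/(5*(z**2 + 9))) dz.
Step 4. Integrate ∫(-z**2*log(z)) dz by parts with u = log(z), dv = (-z**2) dz, so v = -z**3/3 [assuming z > 0]: now z**4*log(z) - z**4/4 - z**3*log(z)/3 + ∫(z**2/3) dz + ∫(2/(5*(z**2 + 9))) dz.
Step 5. Evaluate the standard form: now z**4*log(z) - z**4/4 - z**3*log(z)/3 + z**3/9 + ∫(2/(5*(z**2 + 9))) dz.
Step 6. Evaluate the standard form: now z**4*log(z) - z**4/4 - z**3*log(z)/3 + z**3/9 + 2*atan(z/3)/15.
Answer: z**4*log(z) - z**4/4 - z**3*log(z)/3 + z**3/9 + 2*atan(z/3)/15.


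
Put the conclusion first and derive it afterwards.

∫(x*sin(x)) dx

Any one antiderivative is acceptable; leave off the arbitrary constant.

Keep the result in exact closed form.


The answer is -x*cos(x) + sin(x).
Step 1. Integrate ∫(x*sin(x)) dx by parts with u = x, dv = (sin(x)) dx, so v = -cos(x): now -x*cos(x) + ∫(cos(x)) dx.
Step 2. Evaluate the standard form: now -x*cos(x) + sin(x).
Answer: -x*cos(x) + sin(x).


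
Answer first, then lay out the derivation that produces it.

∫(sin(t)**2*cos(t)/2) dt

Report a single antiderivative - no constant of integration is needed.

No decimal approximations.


The answer is sin(t)**3/6.
Step 1. Substitute u = sin(t), turning ∫(sin(t)**2*cos(t)/2) dt into ∫(u**2/2) du: now ∫(u**2/2) du.
Step 2. Evaluate the standard form: now u**3/6.
Step 3. Substitute back u = sin(t): now sin(t)**3/6.
Answer: sin(t)**3/6.


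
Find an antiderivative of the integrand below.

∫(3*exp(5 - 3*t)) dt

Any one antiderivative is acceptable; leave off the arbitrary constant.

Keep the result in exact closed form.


Answer: -exp(5 - 3*t).


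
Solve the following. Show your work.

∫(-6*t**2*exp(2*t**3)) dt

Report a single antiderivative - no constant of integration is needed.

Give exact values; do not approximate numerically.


Step 1. Substitute u = t**3, turning ∫(-6*t**2*exp(2*t**3)) dt into ∫(-2*exp(2*u)) du: now ∫(-2*exp(2*u)) du.
Step 2. Evaluate the standard form: now -exp(2*u).
Step 3. Substitute back u = t**3: now -exp(2*t**3).
Answer: -exp(2*t**3).


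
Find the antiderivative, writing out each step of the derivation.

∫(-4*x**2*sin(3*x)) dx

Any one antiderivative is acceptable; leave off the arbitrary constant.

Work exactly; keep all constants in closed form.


Step 1. Integrate ∫(-4*x**2*sin(3*x)) dx by parts with u = x**2, dv = (-4*sin(3*x)) dx, so v = 4*cos(3*x)/3: now 4*x**2*cos(3*x)/3 + ∫(-8*x*cos(3*x)/3) dx.
Step 2. Integrate ∫(-8*x*cos(3*x)/3) dx by parts with u = x, dv = (-8*cos(3*x)/3) dx, so v = -8*sin(3*x)/9: now 4*x**2*cos(3*x)/3 - 8*x*sin(3*x)/9 + ∫(8*sin(3*x)/9) dx.
Step 3. Evaluate the standard form: now 4*x**2*cos(3*x)/3 - 8*x*sin(3*x)/9 - 8*cos(3*x)/27.
Answer: 4*x**2*cos(3*x)/3 - 8*x*sin(3*x)/9 - 8*cos(3*x)/27.


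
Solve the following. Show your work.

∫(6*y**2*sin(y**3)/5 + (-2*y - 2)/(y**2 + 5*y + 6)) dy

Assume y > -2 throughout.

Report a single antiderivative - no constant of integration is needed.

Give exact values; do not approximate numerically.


Step 1. Rewrite: now ∫(6*y**2*sin(y**3)/5) dy + ∫((-2*y - 2)/(y**2 + 5*y + 6)) dy.
Step 2. Decompose ∫((-2*y - 2)/(y**2 + 5*y + 6)) dy by partial fractions, (-2*y - 2)/(y**2 + 5*y + 6) = -4/(y + 3) + 2/(y + 2): now ∫(6*y**2*sin(y**3)/5) dy + ∫(2/(y + 2)) dy + ∫(-4/(y + 3)) dy.
Step 3. Evaluate the standard form [assuming y > -3]: now -4*log(y + 3) + ∫(6*y**2*sin(y**3)/5) dy + ∫(2/(y + 2)) dy.
Step 4. Evaluate the standard form [assuming y > -2]: now 2*log(y + 2) - 4*log(y + 3) + ∫(6*y**2*sin(y**3)/5) dy.
Step 5. Substitute u = y**3, turning ∫(6*y**2*sin(y**3)/5) dy into ∫(2*sin(u)/5) du: now 2*log(y + 2) - 4*log(y + 3) + ∫(2*sin(u)/5) du.
Step 6. Evaluate the standard form: now 2*log(y + 2) - 4*log(y + 3) - 2*cos(u)/5.
Step 7. Substitute back u = y**3: now 2*log(y + 2) - 4*log(y + 3) - 2*cos(y**3)/5.
Answer: 2*log(y + 2) - 4*log(y + 3) - 2*cos(y**3)/5.


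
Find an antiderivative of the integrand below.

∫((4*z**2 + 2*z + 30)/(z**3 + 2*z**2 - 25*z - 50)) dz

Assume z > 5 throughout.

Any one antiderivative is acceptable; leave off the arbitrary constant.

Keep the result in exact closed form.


Answer: 2*log(z - 5) - 2*log(z + 2) + 4*log(z + 5).


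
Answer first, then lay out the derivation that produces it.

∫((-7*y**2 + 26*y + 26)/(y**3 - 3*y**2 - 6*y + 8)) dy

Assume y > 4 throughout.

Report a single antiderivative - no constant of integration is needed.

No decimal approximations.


The answer is log(y - 4) - 5*log(y - 1) - 3*log(y + 2).
Step 1. Decompose ∫((-7*y**2 + 26*y + 26)/(y**3 - 3*y**2 - 6*y + 8)) dy by partial fractions, (-7*y**2 + 26*y + 26)/(y**3 - 3*y**2 - 6*y + 8) = -3/(y + 2) - 5/(y - 1) + 1/(y - 4): now ∫(1/(y - 4)) dy + ∫(-5/(y - 1)) dy + ∫(-3/(y + 2)) dy.
Step 2. Evaluate the standard form [assuming y > -2]: now -3*log(y + 2) + ∫(1/(y - 4)) dy + ∫(-5/(y - 1)) dy.
Step 3. Evaluate the standard form [assuming y > 1]: now -5*log(y - 1) - 3*log(y + 2) + ∫(1/(y - 4)) dy.
Step 4. Evaluate the standard form [assuming y > 4]: now log(y - 4) - 5*log(y - 1) - 3*log(y + 2).
Answer: log(y - 4) - 5*log(y - 1) - 3*log(y + 2).


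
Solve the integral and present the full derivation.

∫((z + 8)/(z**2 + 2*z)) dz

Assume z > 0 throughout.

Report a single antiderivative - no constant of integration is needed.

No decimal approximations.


Step 1. Decompose ∫((z + 8)/(z**2 + 2*z)) dz by partial fractions, (z + 8)/(z**2 + 2*z) = -3/(z + 2) + 4/z: now ∫(4/z) dz + ∫(-3/(z + 2)) dz.
Step 2. Evaluate the standard form [assuming z > 0]: now 4*log(z) + ∫(-3/(z + 2)) dz.
Step 3. Evaluate the standard form [assuming z > -2]: now 4*log(z) - 3*log(z + 2).
Answer: 4*log(z) - 3*log(z + 2).


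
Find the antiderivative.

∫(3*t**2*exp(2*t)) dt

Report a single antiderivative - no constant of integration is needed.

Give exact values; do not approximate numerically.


Answer: 3*t**2*exp(2*t)/2 - 3*t*exp(2*t)/2 + 3*exp(2*t)/4.


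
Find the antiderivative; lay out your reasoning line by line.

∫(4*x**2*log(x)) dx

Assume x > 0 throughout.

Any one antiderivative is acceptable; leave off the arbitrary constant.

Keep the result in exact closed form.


Step 1. Integrate ∫(4*x**2*log(x)) dx by parts with u = log(x), dv = (4*x**2) dx, so v = 4*x**3/3 [assuming x > 0]: now 4*x**3*log(x)/3 + ∫(-4*x**2/3) dx.
Step 2. Evaluate the standard form: now 4*x**3*log(x)/3 - 4*x**3/9.
Answer: 4*x**3*log(x)/3 - 4*x**3/9.


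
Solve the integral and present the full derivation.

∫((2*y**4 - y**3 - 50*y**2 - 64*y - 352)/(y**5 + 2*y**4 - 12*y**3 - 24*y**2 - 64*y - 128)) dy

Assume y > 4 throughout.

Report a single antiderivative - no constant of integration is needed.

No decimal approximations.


Step 1. Decompose ∫((2*y**4 - y**3 - 50*y**2 - 64*y - 352)/(y**5 + 2*y**4 - 12*y**3 - 24*y**2 - 64*y - 128)) dy by partial fractions, (2*y**4 - y**3 - 50*y**2 - 64*y - 352)/(y**5 + 2*y**4 - 12*y**3 - 24*y**2 - 64*y - 128) = 3/(y**2 + 4) - 1/(y + 4) + 4/(y + 2) - 1/(y - 4): now ∫(-1/(y - 4)) dy + ∫(4/(y + 2)) dy + ∫(-1/(y + 4)) dy + ∫(3/(y**2 + 4)) dy.
Step 2. Evaluate the standard form [assuming y > -2]: now 4*log(y + 2) + ∫(-1/(y - 4)) dy + ∫(-1/(y + 4)) dy + ∫(3/(y**2 + 4)) dy.
Step 3. Evaluate the standard form [assuming y > 4]: now -log(y - 4) + 4*log(y + 2) + ∫(-1/(y + 4)) dy + ∫(3/(y**2 + 4)) dy.
Step 4. Evaluate the standard form [assuming y > -4]: now -log(y - 4) + 4*log(y + 2) - log(y + 4) + ∫(3/(y**2 + 4)) dy.
Step 5. Evaluate the standard form: now -log(y - 4) + 4*log(y + 2) - log(y + 4) + 3*atan(y/2)/2.
Answer: -log(y - 4) + 4*log(y + 2) - log(y + 4) + 3*atan(y/2)/2.


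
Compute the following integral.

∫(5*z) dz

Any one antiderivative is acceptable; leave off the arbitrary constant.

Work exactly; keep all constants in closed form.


Answer: 5*z**2/2.


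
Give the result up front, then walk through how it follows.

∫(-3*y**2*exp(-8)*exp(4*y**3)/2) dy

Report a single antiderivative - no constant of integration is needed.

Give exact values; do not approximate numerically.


The answer is -exp(4*y**3 - 8)/8.
Step 1. Substitute u = y**3 - 2, turning ∫(-3*y**2*exp(-8)*exp(4*y**3)/2) dy into ∫(-exp(4*u)/2) du: now ∫(-exp(4*u)/2) du.
Step 2. Evaluate the standard form: now -exp(4*u)/8.
Step 3. Substitute back u = y**3 - 2: now -exp(4*y**3 - 8)/8.
Answer: -exp(4*y**3 - 8)/8.


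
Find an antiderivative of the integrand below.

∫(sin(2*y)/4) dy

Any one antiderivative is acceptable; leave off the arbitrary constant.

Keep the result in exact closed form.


Answer: -cos(2*y)/8.


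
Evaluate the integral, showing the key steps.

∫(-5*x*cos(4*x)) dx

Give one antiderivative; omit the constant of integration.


Step 1. Integrate ∫(-5*x*cos(4*x)) dx by parts with u = x, dv = (-5*cos(4*x)) dx, so v = -5*sin(4*x)/4: now -5*x*sin(4*x)/4 + ∫(5*sin(4*x)/4) dx.
Step 2. Evaluate the standard form: now -5*x*sin(4*x)/4 - 5*cos(4*x)/16.
Answer: -5*x*sin(4*x)/4 - 5*cos(4*x)/16.


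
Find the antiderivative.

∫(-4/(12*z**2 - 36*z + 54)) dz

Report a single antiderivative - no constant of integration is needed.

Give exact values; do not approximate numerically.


Answer: -2*atan(2*z/3 - 1)/9.


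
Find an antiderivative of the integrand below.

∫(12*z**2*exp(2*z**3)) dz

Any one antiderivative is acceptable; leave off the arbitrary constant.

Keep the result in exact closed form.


Answer: 2*exp(2*z**3).


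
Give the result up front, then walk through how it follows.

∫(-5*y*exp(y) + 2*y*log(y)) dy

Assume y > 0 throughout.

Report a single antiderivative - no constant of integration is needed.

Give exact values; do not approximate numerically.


The answer is y**2*log(y) - y**2/2 - 5*y*exp(y) + 5*exp(y).
Step 1. Rewrite: now ∫(-5*y*exp(y)) dy + ∫(2*y*log(y)) dy.
Step 2. Integrate ∫(-5*y*exp(y)) dy by parts with u = y, dv = (-5*exp(y)) dy, so v = -5*exp(y): now -5*y*exp(y) + ∫(2*y*log(y)) dy + ∫(5*exp(y)) dy.
Step 3. Evaluate the standard form: now -5*y*exp(y) + 5*exp(y) + ∫(2*y*log(y)) dy.
Step 4. Integrate ∫(2*y*log(y)) dy by parts with u = log(y), dv = (2*y) dy, so v = y**2 [assuming y > 0]: now y**2*log(y) - 5*y*exp(y) + 5*exp(y) + ∫(-y) dy.
Step 5. Evaluate the standard form: now y**2*log(y) - y**2/2 - 5*y*exp(y) + 5*exp(y).
Answer: y**2*log(y) - y**2/2 - 5*y*exp(y) + 5*exp(y).


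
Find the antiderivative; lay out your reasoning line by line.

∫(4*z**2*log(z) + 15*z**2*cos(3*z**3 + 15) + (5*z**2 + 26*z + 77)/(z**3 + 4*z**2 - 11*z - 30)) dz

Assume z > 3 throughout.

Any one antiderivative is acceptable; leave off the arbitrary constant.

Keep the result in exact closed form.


Step 1. Rewrite: now ∫(4*z**2*log(z)) dz + ∫(15*z**2*cos(3*z**3 + 15)) dz + ∫((5*z**2 + 26*z + 77)/(z**3 + 4*z**2 - 11*z - 30)) dz.
Step 2. Decompose ∫((5*z**2 + 26*z + 77)/(z**3 + 4*z**2 - 11*z - 30)) dz by partial fractions, (5*z**2 + 26*z + 77)/(z**3 + 4*z**2 - 11*z - 30) = 3/(z + 5) - 3/(z + 2) + 5/(z - 3): now ∫(4*z**2*log(z)) dz + ∫(15*z**2*cos(3*z**3 + 15)) dz + ∫(5/(z - 3)) dz + ∫(-3/(z + 2)) dz + ∫(3/(z + 5)) dz.
Step 3. Evaluate the standard form [assuming z > -5]: now 3*log(z + 5) + ∫(4*z**2*log(z)) dz + ∫(15*z**2*cos(3*z**3 + 15)) dz + ∫(5/(z - 3)) dz + ∫(-3/(z + 2)) dz.
Step 4. Evaluate the standard form [assuming z > -2]: now -3*log(z + 2) + 3*log(z + 5) + ∫(4*z**2*log(z)) dz + ∫(15*z**2*cos(3*z**3 + 15)) dz + ∫(5/(z - 3)) dz.
Step 5. Evaluate the standard form [assuming z > 3]: now 5*log(z - 3) - 3*log(z + 2) + 3*log(z + 5) + ∫(4*z**2*log(z)) dz + ∫(15*z**2*cos(3*z**3 + 15)) dz.
Step 6. Integrate ∫(4*z**2*log(z)) dz by parts with u = log(z), dv = (4*z**2) dz, so v = 4*z**3/3 [assuming z > 0]: now 4*z**3*log(z)/3 + 5*log(z - 3) - 3*log(z + 2) + 3*log(z + 5) + ∫(-4*z**2/3) dz + ∫(15*z**2*cos(3*z**3 + 15)) dz.
Step 7. Evaluate the standard form: now 4*z**3*log(z)/3 - 4*z**3/9 + 5*log(z - 3) - 3*log(z + 2) + 3*log(z + 5) + ∫(15*z**2*cos(3*z**3 + 15)) dz.
Step 8. Substitute u = z**3 + 5, turning ∫(15*z**2*cos(3*z**3 + 15)) dz into ∫(5*cos(3*u)) du: now 4*z**3*log(z)/3 - 4*z**3/9 + 5*log(z - 3) - 3*log(z + 2) + 3*log(z + 5) + ∫(5*cos(3*u)) du.
Step 9. Evaluate the standard form: now 4*z**3*log(z)/3 - 4*z**3/9 + 5*log(z - 3) - 3*log(z + 2) + 3*log(z + 5) + 5*sin(3*u)/3.
Step 10. Substitute back u = z**3 + 5: now 4*z**3*log(z)/3 - 4*z**3/9 + 5*log(z - 3) - 3*log(z + 2) + 3*log(z + 5) + 5*sin(3*z**3 + 15)/3.
Answer: 4*z**3*log(z)/3 - 4*z**3/9 + 5*log(z - 3) - 3*log(z + 2) + 3*log(z + 5) + 5*sin(3*z**3 + 15)/3.


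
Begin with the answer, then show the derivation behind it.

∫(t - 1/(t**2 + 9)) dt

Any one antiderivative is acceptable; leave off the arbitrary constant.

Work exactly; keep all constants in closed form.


The answer is t**2/2 - atan(t/3)/3.
Step 1. Rewrite: now ∫(t) dt + ∫(-1/(t**2 + 9)) dt.
Step 2. Evaluate the standard form: now t**2/2 + ∫(-1/(t**2 + 9)) dt.
Step 3. Evaluate the standard form: now t**2/2 - atan(t/3)/3.
Answer: t**2/2 - atan(t/3)/3.


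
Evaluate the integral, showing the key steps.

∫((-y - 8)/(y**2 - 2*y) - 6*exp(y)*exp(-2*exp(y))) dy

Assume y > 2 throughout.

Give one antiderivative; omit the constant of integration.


Step 1. Rewrite: now ∫((-y - 8)/(y**2 - 2*y)) dy + ∫(-6*exp(y)*exp(-2*exp(y))) dy.
Step 2. Decompose ∫((-y - 8)/(y**2 - 2*y)) dy by partial fractions, (-y - 8)/(y**2 - 2*y) = -5/(y - 2) + 4/y: now ∫(4/y) dy + ∫(-6*exp(y)*exp(-2*exp(y))) dy + ∫(-5/(y - 2)) dy.
Step 3. Evaluate the standard form [assuming y > 0]: now 4*log(y) + ∫(-6*exp(y)*exp(-2*exp(y))) dy + ∫(-5/(y - 2)) dy.
Step 4. Evaluate the standard form [assuming y > 2]: now 4*log(y) - 5*log(y - 2) + ∫(-6*exp(y)*exp(-2*exp(y))) dy.
Step 5. Substitute u = exp(y), turning ∫(-6*exp(y)*exp(-2*exp(y))) dy into ∫(-6*exp(-2*u)) du: now 4*log(y) - 5*log(y - 2) + ∫(-6*exp(-2*u)) du.
Step 6. Evaluate the standard form: now 4*log(y) - 5*log(y - 2) + 3*exp(-2*u).
Step 7. Substitute back u = exp(y): now 4*log(y) - 5*log(y - 2) + 3*exp(-2*exp(y)).
Answer: 4*log(y) - 5*log(y - 2) + 3*exp(-2*exp(y)).
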